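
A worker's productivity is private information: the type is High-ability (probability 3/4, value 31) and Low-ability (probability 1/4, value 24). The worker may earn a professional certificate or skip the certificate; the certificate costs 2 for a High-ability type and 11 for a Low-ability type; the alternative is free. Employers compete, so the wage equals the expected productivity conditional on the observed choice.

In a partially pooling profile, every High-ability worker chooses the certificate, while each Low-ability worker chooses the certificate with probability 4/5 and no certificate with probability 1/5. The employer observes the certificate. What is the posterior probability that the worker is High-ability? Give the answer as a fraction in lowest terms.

P(the certificate) = (3/4)·1 + (1/4)·(4/5) = 19/20.
By Bayes' rule, P(High-ability | the certificate) = (3/4) / (19/20) = 15/19.

15/19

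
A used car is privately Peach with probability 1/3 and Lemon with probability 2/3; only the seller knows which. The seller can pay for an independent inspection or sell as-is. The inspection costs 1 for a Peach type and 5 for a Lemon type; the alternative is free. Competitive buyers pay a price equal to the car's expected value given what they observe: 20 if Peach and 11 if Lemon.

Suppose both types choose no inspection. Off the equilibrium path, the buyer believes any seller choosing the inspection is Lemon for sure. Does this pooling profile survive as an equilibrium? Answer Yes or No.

Yes

On path, the buyer holds the prior and pays 1/3·20 + 2/3·11 = 14. Off path (the inspection), believing Lemon, it pays 11.
Peach: no inspection nets 14; the inspection nets 11 − 1 = 10. Peach stays.
Lemon: no inspection nets 14; the inspection nets 11 − 5 = 6. Lemon stays.
No type deviates, so pooling is sustained.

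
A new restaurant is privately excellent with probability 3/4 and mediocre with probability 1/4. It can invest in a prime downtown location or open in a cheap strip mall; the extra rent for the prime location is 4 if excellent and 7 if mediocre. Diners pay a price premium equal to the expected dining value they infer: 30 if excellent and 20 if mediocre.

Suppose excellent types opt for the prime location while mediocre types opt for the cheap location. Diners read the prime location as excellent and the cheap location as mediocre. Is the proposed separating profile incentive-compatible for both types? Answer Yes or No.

No

Under these beliefs, the prime location earns price premium 30 and the cheap location earns price premium 20.
excellent: the prime location nets 30 − 4 = 26; the cheap location nets 20. excellent prefers the prime location.
mediocre: the prime location nets 30 − 7 = 23; the cheap location nets 20. mediocre would deviate to the prime location.
mediocre has a profitable deviation, so the profile is not an equilibrium.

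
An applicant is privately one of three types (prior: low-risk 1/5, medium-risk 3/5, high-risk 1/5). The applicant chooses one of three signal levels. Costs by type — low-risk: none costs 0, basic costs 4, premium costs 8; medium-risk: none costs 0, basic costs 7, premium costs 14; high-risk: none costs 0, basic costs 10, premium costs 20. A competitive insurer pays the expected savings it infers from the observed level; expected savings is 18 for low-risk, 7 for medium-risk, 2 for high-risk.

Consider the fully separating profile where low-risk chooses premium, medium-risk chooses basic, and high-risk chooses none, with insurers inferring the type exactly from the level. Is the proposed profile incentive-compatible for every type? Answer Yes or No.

No

Separating rebates: premium → 18, basic → 7, none → 2.
low-risk (assigned premium): none: 2 − 0 = 2; basic: 7 − 4 = 3; premium: 18 − 8 = 10. low-risk stays.
medium-risk (assigned basic): none: 2 − 0 = 2; basic: 7 − 7 = 0; premium: 18 − 14 = 4. medium-risk prefers premium.
high-risk (assigned none): none: 2 − 0 = 2; basic: 7 − 10 = -3; premium: 18 − 20 = -2. high-risk stays.
At least one type deviates; the separating profile fails.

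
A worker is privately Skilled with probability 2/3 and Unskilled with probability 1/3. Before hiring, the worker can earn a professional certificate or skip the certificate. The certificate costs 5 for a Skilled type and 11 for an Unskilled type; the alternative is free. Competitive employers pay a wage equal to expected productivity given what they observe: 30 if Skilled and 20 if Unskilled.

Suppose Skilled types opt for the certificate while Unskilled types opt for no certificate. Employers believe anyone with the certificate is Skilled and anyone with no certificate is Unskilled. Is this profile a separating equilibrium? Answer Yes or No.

Under these beliefs, the certificate earns wage 30 and no certificate earns wage 20.
Skilled: the certificate nets 30 − 5 = 25; no certificate nets 20. Skilled prefers the certificate.
Unskilled: the certificate nets 30 − 11 = 19; no certificate nets 20. Unskilled prefers no certificate.
Neither type deviates, so the separating profile is an equilibrium.

Yes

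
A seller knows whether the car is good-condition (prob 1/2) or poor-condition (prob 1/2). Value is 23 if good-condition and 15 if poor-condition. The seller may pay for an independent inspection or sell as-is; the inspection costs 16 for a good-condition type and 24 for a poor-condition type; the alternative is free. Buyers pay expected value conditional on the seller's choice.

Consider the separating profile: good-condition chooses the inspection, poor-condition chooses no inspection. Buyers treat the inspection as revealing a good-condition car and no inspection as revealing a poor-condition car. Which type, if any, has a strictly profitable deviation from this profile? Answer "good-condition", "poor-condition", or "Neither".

The inspection pays 23; no inspection pays 15.
good-condition: assigned the inspection, nets 23 − 16 = 7; deviating to no inspection nets 15.
poor-condition: assigned no inspection, nets 15; deviating to the inspection nets 23 − 24 = -1.
The good-condition type gains 8 by deviating.

good-condition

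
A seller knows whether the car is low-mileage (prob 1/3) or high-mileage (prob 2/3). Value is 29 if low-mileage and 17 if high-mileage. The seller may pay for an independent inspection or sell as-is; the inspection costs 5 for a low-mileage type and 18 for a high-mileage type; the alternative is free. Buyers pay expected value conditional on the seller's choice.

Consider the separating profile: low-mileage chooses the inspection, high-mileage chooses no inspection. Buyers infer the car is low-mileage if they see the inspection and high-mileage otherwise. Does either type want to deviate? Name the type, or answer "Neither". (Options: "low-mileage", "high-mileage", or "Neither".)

The inspection pays 29; no inspection pays 17.
low-mileage: assigned the inspection, nets 29 − 5 = 24; deviating to no inspection nets 17.
high-mileage: assigned no inspection, nets 17; deviating to the inspection nets 29 − 18 = 11.
Both types strictly prefer their assigned action; no profitable deviation.

Neither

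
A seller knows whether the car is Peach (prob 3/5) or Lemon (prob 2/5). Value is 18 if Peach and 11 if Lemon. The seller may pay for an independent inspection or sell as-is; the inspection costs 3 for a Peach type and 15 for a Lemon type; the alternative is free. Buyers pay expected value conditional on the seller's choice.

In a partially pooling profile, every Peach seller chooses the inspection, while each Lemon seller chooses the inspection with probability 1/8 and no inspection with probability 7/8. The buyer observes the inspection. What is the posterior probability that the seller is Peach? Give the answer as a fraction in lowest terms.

P(the inspection) = (3/5)·1 + (2/5)·(1/8) = 13/20.
By Bayes' rule, P(Peach | the inspection) = (3/5) / (13/20) = 12/13.

12/13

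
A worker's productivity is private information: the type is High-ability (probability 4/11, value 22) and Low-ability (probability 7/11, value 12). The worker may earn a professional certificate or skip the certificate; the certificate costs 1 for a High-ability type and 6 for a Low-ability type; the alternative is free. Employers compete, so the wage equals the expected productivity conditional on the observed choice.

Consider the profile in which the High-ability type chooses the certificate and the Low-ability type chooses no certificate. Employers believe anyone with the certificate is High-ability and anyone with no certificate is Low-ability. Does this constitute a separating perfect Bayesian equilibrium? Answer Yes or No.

Under these beliefs, the certificate earns wage 22 and no certificate earns wage 12.
High-ability: the certificate nets 22 − 1 = 21; no certificate nets 12. High-ability prefers the certificate.
Low-ability: the certificate nets 22 − 6 = 16; no certificate nets 12. Low-ability would deviate to the certificate.
Low-ability has a profitable deviation, so the profile is not an equilibrium.

No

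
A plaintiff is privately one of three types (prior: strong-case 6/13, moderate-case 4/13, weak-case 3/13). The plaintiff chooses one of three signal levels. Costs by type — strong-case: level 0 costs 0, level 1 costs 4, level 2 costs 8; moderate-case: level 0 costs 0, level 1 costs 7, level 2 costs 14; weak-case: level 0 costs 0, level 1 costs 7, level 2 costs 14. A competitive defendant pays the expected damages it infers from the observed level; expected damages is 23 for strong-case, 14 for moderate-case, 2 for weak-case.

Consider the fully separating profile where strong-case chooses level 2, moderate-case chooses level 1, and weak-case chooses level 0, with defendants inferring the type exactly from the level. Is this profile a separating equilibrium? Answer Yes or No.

No

Separating settlements: level 2 → 23, level 1 → 14, level 0 → 2.
strong-case (assigned level 2): level 0: 2 − 0 = 2; level 1: 14 − 4 = 10; level 2: 23 − 8 = 15. strong-case stays.
moderate-case (assigned level 1): level 0: 2 − 0 = 2; level 1: 14 − 7 = 7; level 2: 23 − 14 = 9. moderate-case prefers level 2.
weak-case (assigned level 0): level 0: 2 − 0 = 2; level 1: 14 − 7 = 7; level 2: 23 − 14 = 9. weak-case prefers level 2.
At least one type deviates; the separating profile fails.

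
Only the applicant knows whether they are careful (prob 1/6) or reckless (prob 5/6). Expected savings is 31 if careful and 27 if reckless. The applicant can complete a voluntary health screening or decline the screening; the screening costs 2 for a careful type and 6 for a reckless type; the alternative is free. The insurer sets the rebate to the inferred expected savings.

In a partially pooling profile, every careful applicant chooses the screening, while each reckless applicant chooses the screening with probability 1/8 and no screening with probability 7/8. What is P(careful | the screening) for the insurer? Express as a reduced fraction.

8/13

P(the screening) = (1/6)·1 + (5/6)·(1/8) = 13/48.
By Bayes' rule, P(careful | the screening) = (1/6) / (13/48) = 8/13.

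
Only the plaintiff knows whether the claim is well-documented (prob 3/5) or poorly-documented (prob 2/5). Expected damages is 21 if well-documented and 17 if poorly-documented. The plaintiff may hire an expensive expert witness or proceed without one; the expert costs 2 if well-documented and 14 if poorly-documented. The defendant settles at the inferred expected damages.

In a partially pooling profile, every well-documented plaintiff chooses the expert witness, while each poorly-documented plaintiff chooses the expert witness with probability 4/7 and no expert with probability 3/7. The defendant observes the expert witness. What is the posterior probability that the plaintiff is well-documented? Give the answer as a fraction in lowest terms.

21/29

P(the expert witness) = (3/5)·1 + (2/5)·(4/7) = 29/35.
By Bayes' rule, P(well-documented | the expert witness) = (3/5) / (29/35) = 21/29.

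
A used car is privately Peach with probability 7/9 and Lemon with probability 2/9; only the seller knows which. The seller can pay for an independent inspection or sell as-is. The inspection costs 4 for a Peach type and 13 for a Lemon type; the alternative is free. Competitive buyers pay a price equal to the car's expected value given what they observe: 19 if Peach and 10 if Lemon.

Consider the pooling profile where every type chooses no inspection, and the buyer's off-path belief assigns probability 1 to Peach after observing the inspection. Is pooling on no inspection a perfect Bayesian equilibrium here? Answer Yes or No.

On path, the buyer holds the prior and pays 7/9·19 + 2/9·10 = 17. Off path (the inspection), believing Peach, it pays 19.
Peach: no inspection nets 17; the inspection nets 19 − 4 = 15. Peach stays.
Lemon: no inspection nets 17; the inspection nets 19 − 13 = 6. Lemon stays.
No type deviates, so pooling is sustained.

Yes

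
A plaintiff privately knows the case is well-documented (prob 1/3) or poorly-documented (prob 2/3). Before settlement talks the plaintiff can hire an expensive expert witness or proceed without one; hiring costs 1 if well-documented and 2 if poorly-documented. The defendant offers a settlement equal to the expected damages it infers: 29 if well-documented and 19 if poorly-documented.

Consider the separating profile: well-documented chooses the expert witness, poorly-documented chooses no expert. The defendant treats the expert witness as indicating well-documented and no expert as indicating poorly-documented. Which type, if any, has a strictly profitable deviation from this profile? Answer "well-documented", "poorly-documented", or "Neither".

poorly-documented

The expert witness pays 29; no expert pays 19.
well-documented: assigned the expert witness, nets 29 − 1 = 28; deviating to no expert nets 19.
poorly-documented: assigned no expert, nets 19; deviating to the expert witness nets 29 − 2 = 27.
The poorly-documented type gains 8 by deviating.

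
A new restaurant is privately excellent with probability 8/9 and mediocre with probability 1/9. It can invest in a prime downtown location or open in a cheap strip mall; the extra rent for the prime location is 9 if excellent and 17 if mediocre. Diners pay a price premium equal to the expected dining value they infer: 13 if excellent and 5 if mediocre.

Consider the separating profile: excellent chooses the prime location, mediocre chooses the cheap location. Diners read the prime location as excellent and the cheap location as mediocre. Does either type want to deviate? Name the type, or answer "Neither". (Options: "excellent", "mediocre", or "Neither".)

The prime location pays 13; the cheap location pays 5.
excellent: assigned the prime location, nets 13 − 9 = 4; deviating to the cheap location nets 5.
mediocre: assigned the cheap location, nets 5; deviating to the prime location nets 13 − 17 = -4.
The excellent type gains 1 by deviating.

excellent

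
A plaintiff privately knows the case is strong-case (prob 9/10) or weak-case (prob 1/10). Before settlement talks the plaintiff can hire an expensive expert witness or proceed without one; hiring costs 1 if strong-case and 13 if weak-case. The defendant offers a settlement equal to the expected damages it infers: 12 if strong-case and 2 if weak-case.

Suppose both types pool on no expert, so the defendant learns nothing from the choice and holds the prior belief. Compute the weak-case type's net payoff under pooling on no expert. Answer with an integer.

Pooled settlement = 9/10·12 + 1/10·2 = 11.
weak-case pays no cost for no expert, so net payoff = 11.

11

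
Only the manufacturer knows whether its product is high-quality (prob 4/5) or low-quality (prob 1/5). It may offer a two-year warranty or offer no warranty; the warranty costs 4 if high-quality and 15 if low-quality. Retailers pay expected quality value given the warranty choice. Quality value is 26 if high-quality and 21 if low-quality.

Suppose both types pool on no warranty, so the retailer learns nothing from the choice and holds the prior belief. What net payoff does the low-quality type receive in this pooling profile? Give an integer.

Pooled price = 4/5·26 + 1/5·21 = 25.
low-quality pays no cost for no warranty, so net payoff = 25.

25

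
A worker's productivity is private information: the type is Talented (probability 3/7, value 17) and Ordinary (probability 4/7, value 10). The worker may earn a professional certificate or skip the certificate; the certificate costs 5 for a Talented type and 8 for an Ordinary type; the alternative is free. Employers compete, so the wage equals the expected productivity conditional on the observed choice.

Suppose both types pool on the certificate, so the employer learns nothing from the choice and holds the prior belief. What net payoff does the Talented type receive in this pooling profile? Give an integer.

8

Pooled wage = 3/7·17 + 4/7·10 = 13.
Talented pays cost 5 for the certificate, so net payoff = 13 − 5 = 8.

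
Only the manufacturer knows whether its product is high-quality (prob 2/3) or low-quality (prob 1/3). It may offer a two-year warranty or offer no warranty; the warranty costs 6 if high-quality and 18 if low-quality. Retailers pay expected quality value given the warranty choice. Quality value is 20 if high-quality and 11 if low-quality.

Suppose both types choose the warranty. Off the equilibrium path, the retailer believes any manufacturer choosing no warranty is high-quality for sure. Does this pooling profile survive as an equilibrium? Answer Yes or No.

No

On path, the retailer holds the prior and pays 2/3·20 + 1/3·11 = 17. Off path (no warranty), believing high-quality, it pays 20.
high-quality: the warranty nets 17 − 6 = 11; no warranty nets 20. high-quality would deviate.
low-quality: the warranty nets 17 − 18 = -1; no warranty nets 20. low-quality would deviate.
A type deviates, so pooling fails.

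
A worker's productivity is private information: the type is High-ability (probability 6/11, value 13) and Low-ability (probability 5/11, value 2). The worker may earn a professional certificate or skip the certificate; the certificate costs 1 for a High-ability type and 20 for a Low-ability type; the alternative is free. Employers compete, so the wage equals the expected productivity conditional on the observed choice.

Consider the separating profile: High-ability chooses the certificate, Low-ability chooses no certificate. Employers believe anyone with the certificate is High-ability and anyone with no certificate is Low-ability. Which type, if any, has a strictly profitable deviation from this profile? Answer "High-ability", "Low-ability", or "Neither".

The certificate pays 13; no certificate pays 2.
High-ability: assigned the certificate, nets 13 − 1 = 12; deviating to no certificate nets 2.
Low-ability: assigned no certificate, nets 2; deviating to the certificate nets 13 − 20 = -7.
Both types strictly prefer their assigned action; no profitable deviation.

Neither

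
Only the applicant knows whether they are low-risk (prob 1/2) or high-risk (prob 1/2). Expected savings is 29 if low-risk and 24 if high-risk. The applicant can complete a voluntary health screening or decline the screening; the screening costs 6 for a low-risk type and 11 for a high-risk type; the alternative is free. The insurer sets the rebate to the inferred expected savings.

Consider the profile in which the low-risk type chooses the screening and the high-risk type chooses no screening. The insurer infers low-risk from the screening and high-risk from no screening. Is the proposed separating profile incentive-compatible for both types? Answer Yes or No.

No

Under these beliefs, the screening earns rebate 29 and no screening earns rebate 24.
low-risk: the screening nets 29 − 6 = 23; no screening nets 24. low-risk would deviate to no screening.
high-risk: the screening nets 29 − 11 = 18; no screening nets 24. high-risk prefers no screening.
low-risk has a profitable deviation, so the profile is not an equilibrium.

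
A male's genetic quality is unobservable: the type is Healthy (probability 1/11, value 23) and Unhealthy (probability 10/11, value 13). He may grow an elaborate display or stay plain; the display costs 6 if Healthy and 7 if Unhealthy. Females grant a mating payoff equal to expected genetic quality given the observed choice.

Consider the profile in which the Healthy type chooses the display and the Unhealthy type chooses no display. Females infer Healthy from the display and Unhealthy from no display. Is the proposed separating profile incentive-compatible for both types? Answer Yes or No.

Under these beliefs, the display earns mating payoff 23 and no display earns mating payoff 13.
Healthy: the display nets 23 − 6 = 17; no display nets 13. Healthy prefers the display.
Unhealthy: the display nets 23 − 7 = 16; no display nets 13. Unhealthy would deviate to the display.
Unhealthy has a profitable deviation, so the profile is not an equilibrium.

No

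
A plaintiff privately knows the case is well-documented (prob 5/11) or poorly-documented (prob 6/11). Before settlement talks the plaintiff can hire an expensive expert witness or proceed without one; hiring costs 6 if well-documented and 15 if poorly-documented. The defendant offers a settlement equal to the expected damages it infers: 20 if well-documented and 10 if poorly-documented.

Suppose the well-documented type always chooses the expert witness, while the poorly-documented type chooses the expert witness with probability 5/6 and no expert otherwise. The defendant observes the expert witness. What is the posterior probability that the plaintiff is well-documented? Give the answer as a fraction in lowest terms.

P(the expert witness) = (5/11)·1 + (6/11)·(5/6) = 10/11.
By Bayes' rule, P(well-documented | the expert witness) = (5/11) / (10/11) = 1/2.

1/2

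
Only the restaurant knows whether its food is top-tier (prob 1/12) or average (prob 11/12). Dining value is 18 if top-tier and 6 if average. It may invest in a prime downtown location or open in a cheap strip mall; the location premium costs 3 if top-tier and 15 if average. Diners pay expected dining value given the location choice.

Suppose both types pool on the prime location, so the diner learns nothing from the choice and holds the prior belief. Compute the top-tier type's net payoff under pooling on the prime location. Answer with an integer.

4

Pooled price premium = 1/12·18 + 11/12·6 = 7.
top-tier pays cost 3 for the prime location, so net payoff = 7 − 3 = 4.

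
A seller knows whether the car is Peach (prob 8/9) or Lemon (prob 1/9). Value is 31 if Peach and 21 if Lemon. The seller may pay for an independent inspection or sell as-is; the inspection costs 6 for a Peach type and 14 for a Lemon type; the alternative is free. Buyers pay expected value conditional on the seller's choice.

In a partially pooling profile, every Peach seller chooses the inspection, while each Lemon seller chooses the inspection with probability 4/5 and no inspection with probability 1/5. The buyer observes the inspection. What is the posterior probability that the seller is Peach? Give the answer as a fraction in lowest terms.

10/11

P(the inspection) = (8/9)·1 + (1/9)·(4/5) = 44/45.
By Bayes' rule, P(Peach | the inspection) = (8/9) / (44/45) = 10/11.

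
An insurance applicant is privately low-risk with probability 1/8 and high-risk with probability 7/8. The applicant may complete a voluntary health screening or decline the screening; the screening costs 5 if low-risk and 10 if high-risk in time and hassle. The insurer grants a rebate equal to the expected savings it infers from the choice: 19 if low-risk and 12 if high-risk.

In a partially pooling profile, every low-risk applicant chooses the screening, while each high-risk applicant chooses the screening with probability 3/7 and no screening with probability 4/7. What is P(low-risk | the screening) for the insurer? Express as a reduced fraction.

P(the screening) = (1/8)·1 + (7/8)·(3/7) = 1/2.
By Bayes' rule, P(low-risk | the screening) = (1/8) / (1/2) = 1/4.

1/4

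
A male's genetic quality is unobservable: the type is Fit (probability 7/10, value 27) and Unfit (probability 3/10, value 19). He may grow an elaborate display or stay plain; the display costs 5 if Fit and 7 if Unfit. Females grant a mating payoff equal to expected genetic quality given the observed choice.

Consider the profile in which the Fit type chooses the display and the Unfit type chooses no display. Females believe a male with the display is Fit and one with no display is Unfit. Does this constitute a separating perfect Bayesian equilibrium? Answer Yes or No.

No

Under these beliefs, the display earns mating payoff 27 and no display earns mating payoff 19.
Fit: the display nets 27 − 5 = 22; no display nets 19. Fit prefers the display.
Unfit: the display nets 27 − 7 = 20; no display nets 19. Unfit would deviate to the display.
Unfit has a profitable deviation, so the profile is not an equilibrium.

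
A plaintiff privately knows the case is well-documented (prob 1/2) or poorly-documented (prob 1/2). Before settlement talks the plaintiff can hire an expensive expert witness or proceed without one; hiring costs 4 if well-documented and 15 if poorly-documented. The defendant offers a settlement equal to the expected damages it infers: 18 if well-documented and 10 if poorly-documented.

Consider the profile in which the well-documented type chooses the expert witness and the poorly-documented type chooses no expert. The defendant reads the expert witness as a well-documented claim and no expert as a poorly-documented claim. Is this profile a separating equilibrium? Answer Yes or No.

Yes

Under these beliefs, the expert witness earns settlement 18 and no expert earns settlement 10.
well-documented: the expert witness nets 18 − 4 = 14; no expert nets 10. well-documented prefers the expert witness.
poorly-documented: the expert witness nets 18 − 15 = 3; no expert nets 10. poorly-documented prefers no expert.
Neither type deviates, so the separating profile is an equilibrium.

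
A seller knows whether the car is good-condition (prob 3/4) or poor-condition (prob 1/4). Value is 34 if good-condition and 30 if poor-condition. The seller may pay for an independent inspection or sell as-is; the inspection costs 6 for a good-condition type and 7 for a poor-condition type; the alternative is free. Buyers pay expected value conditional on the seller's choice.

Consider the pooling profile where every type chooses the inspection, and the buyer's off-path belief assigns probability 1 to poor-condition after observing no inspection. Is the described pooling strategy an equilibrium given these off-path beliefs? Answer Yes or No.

No

On path, the buyer holds the prior and pays 3/4·34 + 1/4·30 = 33. Off path (no inspection), believing poor-condition, it pays 30.
good-condition: the inspection nets 33 − 6 = 27; no inspection nets 30. good-condition would deviate.
poor-condition: the inspection nets 33 − 7 = 26; no inspection nets 30. poor-condition would deviate.
A type deviates, so pooling fails.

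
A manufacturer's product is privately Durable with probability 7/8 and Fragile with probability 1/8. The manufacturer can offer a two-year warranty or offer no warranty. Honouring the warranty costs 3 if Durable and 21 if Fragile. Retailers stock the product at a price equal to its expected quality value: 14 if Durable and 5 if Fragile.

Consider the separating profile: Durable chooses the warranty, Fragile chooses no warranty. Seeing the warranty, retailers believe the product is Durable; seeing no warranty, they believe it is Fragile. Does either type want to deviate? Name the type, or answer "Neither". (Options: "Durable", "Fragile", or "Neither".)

Neither

The warranty pays 14; no warranty pays 5.
Durable: assigned the warranty, nets 14 − 3 = 11; deviating to no warranty nets 5.
Fragile: assigned no warranty, nets 5; deviating to the warranty nets 14 − 21 = -7.
Both types strictly prefer their assigned action; no profitable deviation.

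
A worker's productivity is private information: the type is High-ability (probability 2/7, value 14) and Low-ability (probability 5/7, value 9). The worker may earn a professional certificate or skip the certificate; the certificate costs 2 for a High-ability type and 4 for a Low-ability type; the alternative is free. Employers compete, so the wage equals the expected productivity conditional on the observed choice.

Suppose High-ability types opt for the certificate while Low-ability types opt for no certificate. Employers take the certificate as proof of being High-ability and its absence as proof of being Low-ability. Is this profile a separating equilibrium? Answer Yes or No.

No

Under these beliefs, the certificate earns wage 14 and no certificate earns wage 9.
High-ability: the certificate nets 14 − 2 = 12; no certificate nets 9. High-ability prefers the certificate.
Low-ability: the certificate nets 14 − 4 = 10; no certificate nets 9. Low-ability would deviate to the certificate.
Low-ability has a profitable deviation, so the profile is not an equilibrium.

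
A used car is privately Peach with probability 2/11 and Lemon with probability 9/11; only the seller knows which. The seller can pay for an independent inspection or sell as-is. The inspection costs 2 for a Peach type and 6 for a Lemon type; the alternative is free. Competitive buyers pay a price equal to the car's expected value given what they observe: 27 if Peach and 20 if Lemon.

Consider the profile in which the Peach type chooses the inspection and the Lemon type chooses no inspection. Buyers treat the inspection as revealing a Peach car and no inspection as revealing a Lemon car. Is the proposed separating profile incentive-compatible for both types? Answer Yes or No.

No

Under these beliefs, the inspection earns price 27 and no inspection earns price 20.
Peach: the inspection nets 27 − 2 = 25; no inspection nets 20. Peach prefers the inspection.
Lemon: the inspection nets 27 − 6 = 21; no inspection nets 20. Lemon would deviate to the inspection.
Lemon has a profitable deviation, so the profile is not an equilibrium.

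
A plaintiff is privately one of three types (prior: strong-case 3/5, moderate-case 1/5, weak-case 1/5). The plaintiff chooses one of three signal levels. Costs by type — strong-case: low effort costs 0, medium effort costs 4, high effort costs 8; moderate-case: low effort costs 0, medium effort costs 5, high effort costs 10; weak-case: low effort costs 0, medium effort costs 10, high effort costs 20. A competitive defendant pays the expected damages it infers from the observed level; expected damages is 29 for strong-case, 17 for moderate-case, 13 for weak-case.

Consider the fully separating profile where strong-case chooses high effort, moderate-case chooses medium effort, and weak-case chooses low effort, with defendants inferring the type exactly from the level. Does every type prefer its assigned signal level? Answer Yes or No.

No

Separating settlements: high effort → 29, medium effort → 17, low effort → 13.
strong-case (assigned high effort): low effort: 13 − 0 = 13; medium effort: 17 − 4 = 13; high effort: 29 − 8 = 21. strong-case stays.
moderate-case (assigned medium effort): low effort: 13 − 0 = 13; medium effort: 17 − 5 = 12; high effort: 29 − 10 = 19. moderate-case prefers high effort.
weak-case (assigned low effort): low effort: 13 − 0 = 13; medium effort: 17 − 10 = 7; high effort: 29 − 20 = 9. weak-case stays.
At least one type deviates; the separating profile fails.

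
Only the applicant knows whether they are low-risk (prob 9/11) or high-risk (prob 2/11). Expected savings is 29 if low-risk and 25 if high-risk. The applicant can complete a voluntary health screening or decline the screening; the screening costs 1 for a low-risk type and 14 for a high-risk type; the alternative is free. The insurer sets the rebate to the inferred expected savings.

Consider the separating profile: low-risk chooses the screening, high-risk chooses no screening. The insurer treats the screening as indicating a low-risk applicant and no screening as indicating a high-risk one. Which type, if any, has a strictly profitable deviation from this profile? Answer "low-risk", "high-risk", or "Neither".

Neither

The screening pays 29; no screening pays 25.
low-risk: assigned the screening, nets 29 − 1 = 28; deviating to no screening nets 25.
high-risk: assigned no screening, nets 25; deviating to the screening nets 29 − 14 = 15.
Both types strictly prefer their assigned action; no profitable deviation.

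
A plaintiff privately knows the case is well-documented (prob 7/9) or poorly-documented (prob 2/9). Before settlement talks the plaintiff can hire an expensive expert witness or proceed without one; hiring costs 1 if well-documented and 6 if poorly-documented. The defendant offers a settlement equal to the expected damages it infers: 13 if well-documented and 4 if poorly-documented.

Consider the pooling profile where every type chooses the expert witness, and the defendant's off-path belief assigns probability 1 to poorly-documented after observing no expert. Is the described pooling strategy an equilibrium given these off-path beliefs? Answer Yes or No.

On path, the defendant holds the prior and pays 7/9·13 + 2/9·4 = 11. Off path (no expert), believing poorly-documented, it pays 4.
well-documented: the expert witness nets 11 − 1 = 10; no expert nets 4. well-documented stays.
poorly-documented: the expert witness nets 11 − 6 = 5; no expert nets 4. poorly-documented stays.
No type deviates, so pooling is sustained.

Yes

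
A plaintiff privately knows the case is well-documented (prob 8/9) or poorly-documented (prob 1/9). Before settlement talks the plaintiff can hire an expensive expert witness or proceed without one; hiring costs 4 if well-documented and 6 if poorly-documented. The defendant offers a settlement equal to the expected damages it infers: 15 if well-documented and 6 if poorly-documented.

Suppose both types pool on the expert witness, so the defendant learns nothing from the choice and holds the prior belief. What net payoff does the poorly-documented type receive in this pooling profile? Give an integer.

8

Pooled settlement = 8/9·15 + 1/9·6 = 14.
poorly-documented pays cost 6 for the expert witness, so net payoff = 14 − 6 = 8.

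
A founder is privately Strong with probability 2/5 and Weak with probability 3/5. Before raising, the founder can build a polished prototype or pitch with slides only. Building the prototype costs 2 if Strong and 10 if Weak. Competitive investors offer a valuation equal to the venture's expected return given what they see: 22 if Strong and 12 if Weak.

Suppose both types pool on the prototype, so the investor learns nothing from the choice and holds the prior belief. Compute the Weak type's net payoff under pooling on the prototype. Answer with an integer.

Pooled valuation = 2/5·22 + 3/5·12 = 16.
Weak pays cost 10 for the prototype, so net payoff = 16 − 10 = 6.

6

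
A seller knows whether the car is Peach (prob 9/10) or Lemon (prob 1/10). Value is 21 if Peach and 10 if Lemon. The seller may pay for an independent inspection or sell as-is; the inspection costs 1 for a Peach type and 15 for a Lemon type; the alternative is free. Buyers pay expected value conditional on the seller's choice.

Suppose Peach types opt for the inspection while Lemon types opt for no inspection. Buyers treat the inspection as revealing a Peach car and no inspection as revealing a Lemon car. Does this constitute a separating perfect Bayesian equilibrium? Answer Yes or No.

Yes

Under these beliefs, the inspection earns price 21 and no inspection earns price 10.
Peach: the inspection nets 21 − 1 = 20; no inspection nets 10. Peach prefers the inspection.
Lemon: the inspection nets 21 − 15 = 6; no inspection nets 10. Lemon prefers no inspection.
Neither type deviates, so the separating profile is an equilibrium.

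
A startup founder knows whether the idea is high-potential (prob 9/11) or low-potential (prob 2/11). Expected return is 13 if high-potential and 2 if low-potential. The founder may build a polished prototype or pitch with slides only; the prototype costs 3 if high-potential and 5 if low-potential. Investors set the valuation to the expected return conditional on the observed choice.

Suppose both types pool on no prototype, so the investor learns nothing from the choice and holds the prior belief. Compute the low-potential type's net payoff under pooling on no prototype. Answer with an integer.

Pooled valuation = 9/11·13 + 2/11·2 = 11.
low-potential pays no cost for no prototype, so net payoff = 11.

11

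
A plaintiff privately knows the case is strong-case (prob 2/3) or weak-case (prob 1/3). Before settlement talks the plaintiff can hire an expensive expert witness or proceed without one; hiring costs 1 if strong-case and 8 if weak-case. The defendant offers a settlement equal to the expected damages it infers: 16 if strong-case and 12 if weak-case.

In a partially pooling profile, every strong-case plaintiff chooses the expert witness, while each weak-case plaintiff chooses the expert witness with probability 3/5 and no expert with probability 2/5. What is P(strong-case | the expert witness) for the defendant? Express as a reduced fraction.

10/13

P(the expert witness) = (2/3)·1 + (1/3)·(3/5) = 13/15.
By Bayes' rule, P(strong-case | the expert witness) = (2/3) / (13/15) = 10/13.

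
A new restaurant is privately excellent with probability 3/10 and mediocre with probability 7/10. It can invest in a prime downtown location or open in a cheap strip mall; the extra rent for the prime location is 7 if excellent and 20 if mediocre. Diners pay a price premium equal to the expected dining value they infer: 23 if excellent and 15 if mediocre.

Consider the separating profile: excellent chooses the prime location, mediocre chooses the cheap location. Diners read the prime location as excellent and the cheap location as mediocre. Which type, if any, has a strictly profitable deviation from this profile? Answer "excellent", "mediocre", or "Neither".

Neither

The prime location pays 23; the cheap location pays 15.
excellent: assigned the prime location, nets 23 − 7 = 16; deviating to the cheap location nets 15.
mediocre: assigned the cheap location, nets 15; deviating to the prime location nets 23 − 20 = 3.
Both types strictly prefer their assigned action; no profitable deviation.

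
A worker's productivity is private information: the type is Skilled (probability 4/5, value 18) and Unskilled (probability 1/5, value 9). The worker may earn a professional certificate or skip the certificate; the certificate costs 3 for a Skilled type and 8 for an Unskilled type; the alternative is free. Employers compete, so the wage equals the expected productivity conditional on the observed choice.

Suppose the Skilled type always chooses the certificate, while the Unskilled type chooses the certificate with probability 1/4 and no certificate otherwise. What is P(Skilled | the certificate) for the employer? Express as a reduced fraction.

16/17

P(the certificate) = (4/5)·1 + (1/5)·(1/4) = 17/20.
By Bayes' rule, P(Skilled | the certificate) = (4/5) / (17/20) = 16/17.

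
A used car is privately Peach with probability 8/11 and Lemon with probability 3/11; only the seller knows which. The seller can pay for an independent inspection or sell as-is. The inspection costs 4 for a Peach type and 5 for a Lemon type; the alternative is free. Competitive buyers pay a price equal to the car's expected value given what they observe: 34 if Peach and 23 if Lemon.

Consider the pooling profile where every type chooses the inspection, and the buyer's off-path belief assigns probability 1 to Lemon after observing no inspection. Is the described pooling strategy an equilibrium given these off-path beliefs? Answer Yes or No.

Yes

On path, the buyer holds the prior and pays 8/11·34 + 3/11·23 = 31. Off path (no inspection), believing Lemon, it pays 23.
Peach: the inspection nets 31 − 4 = 27; no inspection nets 23. Peach stays.
Lemon: the inspection nets 31 − 5 = 26; no inspection nets 23. Lemon stays.
No type deviates, so pooling is sustained.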